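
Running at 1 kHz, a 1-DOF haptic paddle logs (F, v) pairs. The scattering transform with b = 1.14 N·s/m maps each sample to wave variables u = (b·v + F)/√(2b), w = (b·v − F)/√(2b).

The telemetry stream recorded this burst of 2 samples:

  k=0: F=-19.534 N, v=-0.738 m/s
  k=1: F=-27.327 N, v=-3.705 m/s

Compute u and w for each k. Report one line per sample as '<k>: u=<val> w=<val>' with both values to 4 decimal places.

k=0: b·v=1.14×(-0.738)=-0.8413; √(2b)=1.5100; u=(-0.8413+(-19.534))/1.5100=-13.4939, w=(-0.8413−(-19.534))/1.5100=12.3795
k=1: b·v=1.14×(-3.705)=-4.2237; √(2b)=1.5100; u=(-4.2237+(-27.327))/1.5100=-20.8950, w=(-4.2237−(-27.327))/1.5100=15.3005

0: u=-13.4939 w=12.3795
1: u=-20.8950 w=15.3005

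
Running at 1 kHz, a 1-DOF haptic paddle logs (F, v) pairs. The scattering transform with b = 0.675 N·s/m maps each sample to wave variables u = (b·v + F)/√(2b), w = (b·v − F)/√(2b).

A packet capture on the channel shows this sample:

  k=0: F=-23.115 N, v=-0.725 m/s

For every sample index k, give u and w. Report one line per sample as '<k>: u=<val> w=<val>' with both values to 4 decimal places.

k=0: b·v=0.675×(-0.725)=-0.4894; √(2b)=1.1619; u=(-0.4894+(-23.115))/1.1619=-20.3154, w=(-0.4894−(-23.115))/1.1619=19.4730

0: u=-20.3154 w=19.4730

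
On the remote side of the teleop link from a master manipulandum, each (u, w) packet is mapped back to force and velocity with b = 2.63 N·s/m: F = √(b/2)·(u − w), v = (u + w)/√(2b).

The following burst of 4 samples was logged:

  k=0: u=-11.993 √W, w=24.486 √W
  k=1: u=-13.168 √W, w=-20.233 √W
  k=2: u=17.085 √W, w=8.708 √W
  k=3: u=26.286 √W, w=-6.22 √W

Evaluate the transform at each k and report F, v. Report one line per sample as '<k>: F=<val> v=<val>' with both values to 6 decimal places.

k=0: u−w=-36.479000, u+w=12.493000; √(b/2)=1.146734, √(2b)=2.293469; F=1.146734×(-36.479)=-41.831728, v=12.493000/2.293469=5.447207
k=1: u−w=7.065000, u+w=-33.401000; √(b/2)=1.146734, √(2b)=2.293469; F=1.146734×7.065=8.101679, v=-33.401000/2.293469=-14.563528
k=2: u−w=8.377000, u+w=25.793000; √(b/2)=1.146734, √(2b)=2.293469; F=1.146734×8.377=9.606195, v=25.793000/2.293469=11.246282
k=3: u−w=32.506000, u+w=20.066000; √(b/2)=1.146734, √(2b)=2.293469; F=1.146734×32.506=37.275751, v=20.066000/2.293469=8.749192

0: F=-41.831728 v=5.447207
1: F=8.101679 v=-14.563528
2: F=9.606195 v=11.246282
3: F=37.275751 v=8.749192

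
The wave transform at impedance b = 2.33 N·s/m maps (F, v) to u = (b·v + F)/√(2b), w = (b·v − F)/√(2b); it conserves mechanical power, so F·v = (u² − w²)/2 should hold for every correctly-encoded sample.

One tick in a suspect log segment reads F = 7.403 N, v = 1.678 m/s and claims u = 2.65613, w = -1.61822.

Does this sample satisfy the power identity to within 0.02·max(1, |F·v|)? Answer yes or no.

no

F·v = 7.403×1.678 = 12.42223 W.
(u² − w²)/2 = (7.05503 − 2.61864)/2 = 2.21820 W.
|Δ| = 10.20404;  2% of max(1, |F·v|) = 0.24844.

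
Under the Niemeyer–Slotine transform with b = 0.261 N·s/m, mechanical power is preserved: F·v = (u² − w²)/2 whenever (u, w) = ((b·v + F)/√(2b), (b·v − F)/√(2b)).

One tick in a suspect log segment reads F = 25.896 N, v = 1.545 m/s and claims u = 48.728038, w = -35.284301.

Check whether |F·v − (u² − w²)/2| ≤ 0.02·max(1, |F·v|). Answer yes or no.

F·v = 25.896×1.545 = 40.009320 W.
(u² − w²)/2 = (2374.421687 − 1244.981897)/2 = 564.719895 W.
|Δ| = 524.710575;  2% of max(1, |F·v|) = 0.800186.

no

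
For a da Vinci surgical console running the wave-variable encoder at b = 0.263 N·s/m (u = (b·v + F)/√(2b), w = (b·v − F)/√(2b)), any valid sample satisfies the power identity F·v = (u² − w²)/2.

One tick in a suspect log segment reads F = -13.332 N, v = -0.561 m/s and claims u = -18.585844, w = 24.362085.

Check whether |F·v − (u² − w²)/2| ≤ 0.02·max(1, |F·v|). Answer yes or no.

no

F·v = (-13.332)×(-0.561) = 7.479252 W.
(u² − w²)/2 = (345.433597 − 593.511186)/2 = -124.038794 W.
|Δ| = 131.518046;  2% of max(1, |F·v|) = 0.149585.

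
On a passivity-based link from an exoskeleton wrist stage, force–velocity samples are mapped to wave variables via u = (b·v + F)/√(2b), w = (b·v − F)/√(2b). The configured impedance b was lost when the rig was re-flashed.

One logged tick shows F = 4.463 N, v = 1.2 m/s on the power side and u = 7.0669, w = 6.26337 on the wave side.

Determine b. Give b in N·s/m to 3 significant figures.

b = 61.7 N·s/m

u + w = 13.3303;  u + w = √(2b)·v, so √(2b) = 13.3303/1.2 = 11.1086.
b = (√(2b))²/2 = 123.4001/2 = 61.7000.
(Check via u − w = 2F/√(2b): u − w = 0.8035, 2F/√(2b) = 0.8035.)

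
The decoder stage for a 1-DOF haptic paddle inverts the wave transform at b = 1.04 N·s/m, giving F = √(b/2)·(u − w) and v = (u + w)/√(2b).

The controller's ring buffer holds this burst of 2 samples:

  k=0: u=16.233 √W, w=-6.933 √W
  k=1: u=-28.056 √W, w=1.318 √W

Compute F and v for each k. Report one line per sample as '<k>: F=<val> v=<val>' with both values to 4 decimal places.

0: F=16.7052 v=6.4484
1: F=-21.1819 v=-18.5395

k=0: u−w=23.1660, u+w=9.3000; √(b/2)=0.7211, √(2b)=1.4422; F=0.7211×23.166=16.7052, v=9.3000/1.4422=6.4484
k=1: u−w=-29.3740, u+w=-26.7380; √(b/2)=0.7211, √(2b)=1.4422; F=0.7211×(-29.374)=-21.1819, v=-26.7380/1.4422=-18.5395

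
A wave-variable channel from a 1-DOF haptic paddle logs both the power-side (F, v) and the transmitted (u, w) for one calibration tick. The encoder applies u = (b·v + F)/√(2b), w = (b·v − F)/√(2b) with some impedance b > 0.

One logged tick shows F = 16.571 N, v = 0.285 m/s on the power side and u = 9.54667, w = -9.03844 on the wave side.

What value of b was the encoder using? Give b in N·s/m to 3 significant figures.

b = 1.59 N·s/m

u + w = 0.5082;  u + w = √(2b)·v, so √(2b) = 0.5082/0.285 = 1.7833.
b = (√(2b))²/2 = 3.1800/2 = 1.5900.
(Check via u − w = 2F/√(2b): u − w = 18.5851, 2F/√(2b) = 18.5850.)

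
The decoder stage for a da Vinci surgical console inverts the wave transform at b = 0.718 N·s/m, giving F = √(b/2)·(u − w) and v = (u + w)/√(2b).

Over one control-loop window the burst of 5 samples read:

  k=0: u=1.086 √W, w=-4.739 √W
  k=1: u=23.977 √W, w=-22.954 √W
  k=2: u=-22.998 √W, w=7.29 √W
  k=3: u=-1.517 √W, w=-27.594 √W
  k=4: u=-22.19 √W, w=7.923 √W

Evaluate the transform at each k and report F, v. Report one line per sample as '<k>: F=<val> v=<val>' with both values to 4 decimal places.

k=0: u−w=5.8250, u+w=-3.6530; √(b/2)=0.5992, √(2b)=1.1983; F=0.5992×5.825=3.4901, v=-3.6530/1.1983=-3.0484
k=1: u−w=46.9310, u+w=1.0230; √(b/2)=0.5992, √(2b)=1.1983; F=0.5992×46.931=28.1195, v=1.0230/1.1983=0.8537
k=2: u−w=-30.2880, u+w=-15.7080; √(b/2)=0.5992, √(2b)=1.1983; F=0.5992×(-30.288)=-18.1475, v=-15.7080/1.1983=-13.1082
k=3: u−w=26.0770, u+w=-29.1110; √(b/2)=0.5992, √(2b)=1.1983; F=0.5992×26.077=15.6245, v=-29.1110/1.1983=-24.2929
k=4: u−w=-30.1130, u+w=-14.2670; √(b/2)=0.5992, √(2b)=1.1983; F=0.5992×(-30.113)=-18.0427, v=-14.2670/1.1983=-11.9057

0: F=3.4901 v=-3.0484
1: F=28.1195 v=0.8537
2: F=-18.1475 v=-13.1082
3: F=15.6245 v=-24.2929
4: F=-18.0427 v=-11.9057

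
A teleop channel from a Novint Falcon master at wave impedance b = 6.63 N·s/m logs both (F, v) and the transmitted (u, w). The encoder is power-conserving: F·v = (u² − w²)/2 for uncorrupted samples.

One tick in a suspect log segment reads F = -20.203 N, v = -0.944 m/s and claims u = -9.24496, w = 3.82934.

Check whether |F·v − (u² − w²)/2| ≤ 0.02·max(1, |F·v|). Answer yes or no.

F·v = (-20.203)×(-0.944) = 19.07163 W.
(u² − w²)/2 = (85.46929 − 14.66384)/2 = 35.40272 W.
|Δ| = 16.33109;  2% of max(1, |F·v|) = 0.38143.

no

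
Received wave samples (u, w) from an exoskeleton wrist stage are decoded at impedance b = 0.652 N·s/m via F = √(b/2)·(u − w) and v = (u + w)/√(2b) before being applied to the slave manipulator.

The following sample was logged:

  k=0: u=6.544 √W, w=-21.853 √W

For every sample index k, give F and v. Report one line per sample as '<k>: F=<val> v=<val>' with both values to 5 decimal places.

0: F=16.21367 v=-13.40627

k=0: u−w=28.39700, u+w=-15.30900; √(b/2)=0.57096, √(2b)=1.14193; F=0.57096×28.397=16.21367, v=-15.30900/1.14193=-13.40627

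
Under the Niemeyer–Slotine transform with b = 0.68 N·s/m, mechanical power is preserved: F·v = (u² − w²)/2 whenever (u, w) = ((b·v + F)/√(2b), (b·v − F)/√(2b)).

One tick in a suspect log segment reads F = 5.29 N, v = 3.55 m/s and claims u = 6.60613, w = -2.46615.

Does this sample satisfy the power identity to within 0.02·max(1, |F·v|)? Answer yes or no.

F·v = 5.29×3.55 = 18.7795 W.
(u² − w²)/2 = (43.6410 − 6.0819)/2 = 18.7795 W.
|Δ| = 0.0000;  2% of max(1, |F·v|) = 0.3756.

yes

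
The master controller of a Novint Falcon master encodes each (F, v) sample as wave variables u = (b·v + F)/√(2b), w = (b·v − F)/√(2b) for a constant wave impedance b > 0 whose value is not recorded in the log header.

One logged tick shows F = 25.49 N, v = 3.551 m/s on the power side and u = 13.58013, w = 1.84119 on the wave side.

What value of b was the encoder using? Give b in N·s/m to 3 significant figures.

b = 9.43 N·s/m

u + w = 15.42132;  u + w = √(2b)·v, so √(2b) = 15.42132/3.551 = 4.34281.
b = (√(2b))²/2 = 18.86000/2 = 9.43000.
(Check via u − w = 2F/√(2b): u − w = 11.73894, 2F/√(2b) = 11.73894.)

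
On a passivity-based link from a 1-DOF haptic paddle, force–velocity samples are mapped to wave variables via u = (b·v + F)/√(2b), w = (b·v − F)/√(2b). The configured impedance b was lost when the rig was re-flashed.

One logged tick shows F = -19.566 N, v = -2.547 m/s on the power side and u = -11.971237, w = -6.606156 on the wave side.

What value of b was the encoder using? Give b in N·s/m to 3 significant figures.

b = 26.6 N·s/m

u + w = -18.577393;  u + w = √(2b)·v, so √(2b) = -18.577393/(-2.547) = 7.293833.
b = (√(2b))²/2 = 53.200002/2 = 26.600001.
(Check via u − w = 2F/√(2b): u − w = -5.365081, 2F/√(2b) = -5.365080.)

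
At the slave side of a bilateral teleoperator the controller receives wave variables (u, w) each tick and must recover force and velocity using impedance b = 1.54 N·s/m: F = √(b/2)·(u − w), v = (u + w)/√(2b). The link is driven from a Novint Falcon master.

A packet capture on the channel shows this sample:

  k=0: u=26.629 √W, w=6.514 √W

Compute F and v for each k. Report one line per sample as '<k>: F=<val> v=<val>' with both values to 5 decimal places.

k=0: u−w=20.11500, u+w=33.14300; √(b/2)=0.87750, √(2b)=1.75499; F=0.87750×20.115=17.65084, v=33.14300/1.75499=18.88498

0: F=17.65084 v=18.88498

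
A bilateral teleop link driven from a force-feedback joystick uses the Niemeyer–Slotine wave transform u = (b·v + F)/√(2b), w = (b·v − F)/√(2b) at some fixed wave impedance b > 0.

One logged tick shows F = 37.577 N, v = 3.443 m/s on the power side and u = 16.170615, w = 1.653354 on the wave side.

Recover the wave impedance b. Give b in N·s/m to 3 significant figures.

b = 13.4 N·s/m

u + w = 17.823969;  u + w = √(2b)·v, so √(2b) = 17.823969/3.443 = 5.176872.
b = (√(2b))²/2 = 26.800000/2 = 13.400000.
(Check via u − w = 2F/√(2b): u − w = 14.517261, 2F/√(2b) = 14.517262.)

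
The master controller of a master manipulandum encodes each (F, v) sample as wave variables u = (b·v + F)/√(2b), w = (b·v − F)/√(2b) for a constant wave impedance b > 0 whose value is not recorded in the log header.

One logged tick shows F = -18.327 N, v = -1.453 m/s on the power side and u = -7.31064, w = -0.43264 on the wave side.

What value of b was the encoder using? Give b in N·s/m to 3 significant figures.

u + w = -7.74328;  u + w = √(2b)·v, so √(2b) = -7.74328/(-1.453) = 5.32917.
b = (√(2b))²/2 = 28.40002/2 = 14.20001.
(Check via u − w = 2F/√(2b): u − w = -6.87800, 2F/√(2b) = -6.87800.)

b = 14.2 N·s/m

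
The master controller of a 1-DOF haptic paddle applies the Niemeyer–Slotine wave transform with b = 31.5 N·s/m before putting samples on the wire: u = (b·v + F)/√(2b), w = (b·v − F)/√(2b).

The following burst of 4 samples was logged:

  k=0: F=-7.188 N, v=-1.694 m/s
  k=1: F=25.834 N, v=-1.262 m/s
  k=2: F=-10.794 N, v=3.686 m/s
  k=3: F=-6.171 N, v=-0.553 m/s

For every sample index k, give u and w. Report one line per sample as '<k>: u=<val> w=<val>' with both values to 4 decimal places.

k=0: b·v=31.5×(-1.694)=-53.3610; √(2b)=7.9373; u=(-53.3610+(-7.188))/7.9373=-7.6285, w=(-53.3610−(-7.188))/7.9373=-5.8173
k=1: b·v=31.5×(-1.262)=-39.7530; √(2b)=7.9373; u=(-39.7530+25.834)/7.9373=-1.7536, w=(-39.7530−25.834)/7.9373=-8.2632
k=2: b·v=31.5×3.686=116.1090; √(2b)=7.9373; u=(116.1090+(-10.794))/7.9373=13.2684, w=(116.1090−(-10.794))/7.9373=15.9883
k=3: b·v=31.5×(-0.553)=-17.4195; √(2b)=7.9373; u=(-17.4195+(-6.171))/7.9373=-2.9721, w=(-17.4195−(-6.171))/7.9373=-1.4172

0: u=-7.6285 w=-5.8173
1: u=-1.7536 w=-8.2632
2: u=13.2684 w=15.9883
3: u=-2.9721 w=-1.4172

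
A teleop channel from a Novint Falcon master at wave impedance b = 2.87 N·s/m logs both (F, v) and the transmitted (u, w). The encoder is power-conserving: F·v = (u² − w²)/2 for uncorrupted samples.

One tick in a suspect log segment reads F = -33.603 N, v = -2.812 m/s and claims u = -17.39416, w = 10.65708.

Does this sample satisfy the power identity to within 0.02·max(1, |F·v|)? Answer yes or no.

yes

F·v = (-33.603)×(-2.812) = 94.4916 W.
(u² − w²)/2 = (302.5568 − 113.5734)/2 = 94.4917 W.
|Δ| = 0.0001;  2% of max(1, |F·v|) = 1.8898.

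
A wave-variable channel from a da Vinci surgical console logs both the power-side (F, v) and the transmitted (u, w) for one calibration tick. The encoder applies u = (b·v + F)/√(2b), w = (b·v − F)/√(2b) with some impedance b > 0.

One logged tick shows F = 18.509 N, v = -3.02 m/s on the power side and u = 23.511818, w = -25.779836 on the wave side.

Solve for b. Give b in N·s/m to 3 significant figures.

b = 0.282 N·s/m

u + w = -2.268018;  u + w = √(2b)·v, so √(2b) = -2.268018/(-3.02) = 0.750999.
b = (√(2b))²/2 = 0.564000/2 = 0.282000.
(Check via u − w = 2F/√(2b): u − w = 49.291654, 2F/√(2b) = 49.291655.)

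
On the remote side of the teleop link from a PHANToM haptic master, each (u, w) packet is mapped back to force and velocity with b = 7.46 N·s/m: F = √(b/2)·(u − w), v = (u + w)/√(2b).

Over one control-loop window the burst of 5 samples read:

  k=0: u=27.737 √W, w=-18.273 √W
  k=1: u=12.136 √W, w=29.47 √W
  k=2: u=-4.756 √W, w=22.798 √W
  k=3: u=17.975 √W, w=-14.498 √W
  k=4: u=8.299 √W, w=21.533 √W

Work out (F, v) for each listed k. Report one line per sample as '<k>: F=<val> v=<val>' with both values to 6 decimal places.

k=0: u−w=46.010000, u+w=9.464000; √(b/2)=1.931321, √(2b)=3.862642; F=1.931321×46.01=88.860070, v=9.464000/3.862642=2.450137
k=1: u−w=-17.334000, u+w=41.606000; √(b/2)=1.931321, √(2b)=3.862642; F=1.931321×(-17.334)=-33.477515, v=41.606000/3.862642=10.771385
k=2: u−w=-27.554000, u+w=18.042000; √(b/2)=1.931321, √(2b)=3.862642; F=1.931321×(-27.554)=-53.215613, v=18.042000/3.862642=4.670897
k=3: u−w=32.473000, u+w=3.477000; √(b/2)=1.931321, √(2b)=3.862642; F=1.931321×32.473=62.715780, v=3.477000/3.862642=0.900161
k=4: u−w=-13.234000, u+w=29.832000; √(b/2)=1.931321, √(2b)=3.862642; F=1.931321×(-13.234)=-25.559099, v=29.832000/3.862642=7.723212

0: F=88.860070 v=2.450137
1: F=-33.477515 v=10.771385
2: F=-53.215613 v=4.670897
3: F=62.715780 v=0.900161
4: F=-25.559099 v=7.723212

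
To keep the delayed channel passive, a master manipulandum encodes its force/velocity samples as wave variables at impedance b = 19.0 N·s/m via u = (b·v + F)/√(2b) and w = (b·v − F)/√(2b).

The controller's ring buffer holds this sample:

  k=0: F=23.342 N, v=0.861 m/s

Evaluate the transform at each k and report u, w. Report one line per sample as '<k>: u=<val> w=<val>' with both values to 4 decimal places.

k=0: b·v=19.0×0.861=16.3590; √(2b)=6.1644; u=(16.3590+23.342)/6.1644=6.4404, w=(16.3590−23.342)/6.1644=-1.1328

0: u=6.4404 w=-1.1328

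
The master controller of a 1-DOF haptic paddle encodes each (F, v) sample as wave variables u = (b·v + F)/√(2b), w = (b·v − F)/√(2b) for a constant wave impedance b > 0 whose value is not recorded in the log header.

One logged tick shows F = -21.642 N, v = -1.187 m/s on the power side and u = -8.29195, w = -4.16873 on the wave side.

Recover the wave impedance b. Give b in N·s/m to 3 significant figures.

u + w = -12.4607;  u + w = √(2b)·v, so √(2b) = -12.4607/(-1.187) = 10.4976.
b = (√(2b))²/2 = 110.2001/2 = 55.1001.
(Check via u − w = 2F/√(2b): u − w = -4.1232, 2F/√(2b) = -4.1232.)

b = 55.1 N·s/m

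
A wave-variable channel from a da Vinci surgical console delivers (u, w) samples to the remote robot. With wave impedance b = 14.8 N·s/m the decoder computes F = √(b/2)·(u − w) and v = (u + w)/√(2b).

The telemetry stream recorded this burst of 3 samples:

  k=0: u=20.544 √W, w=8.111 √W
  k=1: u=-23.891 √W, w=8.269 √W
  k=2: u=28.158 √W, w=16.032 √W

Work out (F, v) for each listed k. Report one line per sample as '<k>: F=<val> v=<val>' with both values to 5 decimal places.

k=0: u−w=12.43300, u+w=28.65500; √(b/2)=2.72029, √(2b)=5.44059; F=2.72029×12.433=33.82142, v=28.65500/5.44059=5.26689
k=1: u−w=-32.16000, u+w=-15.62200; √(b/2)=2.72029, √(2b)=5.44059; F=2.72029×(-32.16)=-87.48466, v=-15.62200/5.44059=-2.87138
k=2: u−w=12.12600, u+w=44.19000; √(b/2)=2.72029, √(2b)=5.44059; F=2.72029×12.126=32.98629, v=44.19000/5.44059=8.12228

0: F=33.82142 v=5.26689
1: F=-87.48466 v=-2.87138
2: F=32.98629 v=8.12228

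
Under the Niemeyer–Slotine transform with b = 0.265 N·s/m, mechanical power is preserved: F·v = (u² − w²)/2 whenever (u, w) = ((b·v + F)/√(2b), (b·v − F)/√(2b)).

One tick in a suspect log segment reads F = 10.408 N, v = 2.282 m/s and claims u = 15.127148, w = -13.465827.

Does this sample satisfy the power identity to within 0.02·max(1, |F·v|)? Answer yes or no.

F·v = 10.408×2.282 = 23.751056 W.
(u² − w²)/2 = (228.830607 − 181.328497)/2 = 23.751055 W.
|Δ| = 0.000001;  2% of max(1, |F·v|) = 0.475021.

yes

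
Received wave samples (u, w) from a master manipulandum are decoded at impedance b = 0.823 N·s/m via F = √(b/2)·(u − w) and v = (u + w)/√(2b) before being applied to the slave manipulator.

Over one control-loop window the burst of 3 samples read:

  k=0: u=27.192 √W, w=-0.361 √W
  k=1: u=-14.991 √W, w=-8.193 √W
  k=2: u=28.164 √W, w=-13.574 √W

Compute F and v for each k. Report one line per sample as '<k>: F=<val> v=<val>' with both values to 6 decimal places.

0: F=17.674772 v=20.913270
1: F=-4.360799 v=-18.070637
2: F=26.774203 v=11.372092

k=0: u−w=27.553000, u+w=26.831000; √(b/2)=0.641483, √(2b)=1.282965; F=0.641483×27.553=17.674772, v=26.831000/1.282965=20.913270
k=1: u−w=-6.798000, u+w=-23.184000; √(b/2)=0.641483, √(2b)=1.282965; F=0.641483×(-6.798)=-4.360799, v=-23.184000/1.282965=-18.070637
k=2: u−w=41.738000, u+w=14.590000; √(b/2)=0.641483, √(2b)=1.282965; F=0.641483×41.738=26.774203, v=14.590000/1.282965=11.372092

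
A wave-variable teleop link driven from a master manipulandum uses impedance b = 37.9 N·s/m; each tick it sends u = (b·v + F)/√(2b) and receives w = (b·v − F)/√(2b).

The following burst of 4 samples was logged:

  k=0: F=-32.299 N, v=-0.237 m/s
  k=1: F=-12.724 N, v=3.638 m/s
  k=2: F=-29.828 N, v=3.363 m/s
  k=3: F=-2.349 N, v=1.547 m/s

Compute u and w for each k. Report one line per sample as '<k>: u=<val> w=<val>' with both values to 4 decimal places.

k=0: b·v=37.9×(-0.237)=-8.9823; √(2b)=8.7063; u=(-8.9823+(-32.299))/8.7063=-4.7415, w=(-8.9823−(-32.299))/8.7063=2.6781
k=1: b·v=37.9×3.638=137.8802; √(2b)=8.7063; u=(137.8802+(-12.724))/8.7063=14.3753, w=(137.8802−(-12.724))/8.7063=17.2983
k=2: b·v=37.9×3.363=127.4577; √(2b)=8.7063; u=(127.4577+(-29.828))/8.7063=11.2137, w=(127.4577−(-29.828))/8.7063=18.0657
k=3: b·v=37.9×1.547=58.6313; √(2b)=8.7063; u=(58.6313+(-2.349))/8.7063=6.4645, w=(58.6313−(-2.349))/8.7063=7.0041

0: u=-4.7415 w=2.6781
1: u=14.3753 w=17.2983
2: u=11.2137 w=18.0657
3: u=6.4645 w=7.0041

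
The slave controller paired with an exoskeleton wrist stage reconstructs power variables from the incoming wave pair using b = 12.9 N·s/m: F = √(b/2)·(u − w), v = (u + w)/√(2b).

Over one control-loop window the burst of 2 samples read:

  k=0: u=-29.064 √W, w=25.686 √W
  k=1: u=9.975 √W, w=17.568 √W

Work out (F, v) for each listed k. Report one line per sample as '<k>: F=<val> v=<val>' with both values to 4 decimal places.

k=0: u−w=-54.7500, u+w=-3.3780; √(b/2)=2.5397, √(2b)=5.0794; F=2.5397×(-54.75)=-139.0478, v=-3.3780/5.0794=-0.6650
k=1: u−w=-7.5930, u+w=27.5430; √(b/2)=2.5397, √(2b)=5.0794; F=2.5397×(-7.593)=-19.2838, v=27.5430/5.0794=5.4225

0: F=-139.0478 v=-0.6650
1: F=-19.2838 v=5.4225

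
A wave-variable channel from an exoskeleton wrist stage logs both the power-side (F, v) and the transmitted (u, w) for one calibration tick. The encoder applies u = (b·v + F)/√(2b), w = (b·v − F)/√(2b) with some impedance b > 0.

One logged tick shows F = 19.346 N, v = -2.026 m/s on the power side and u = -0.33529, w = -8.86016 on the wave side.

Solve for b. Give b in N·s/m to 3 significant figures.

b = 10.3 N·s/m

u + w = -9.1955;  u + w = √(2b)·v, so √(2b) = -9.1955/(-2.026) = 4.5387.
b = (√(2b))²/2 = 20.6000/2 = 10.3000.
(Check via u − w = 2F/√(2b): u − w = 8.5249, 2F/√(2b) = 8.5249.)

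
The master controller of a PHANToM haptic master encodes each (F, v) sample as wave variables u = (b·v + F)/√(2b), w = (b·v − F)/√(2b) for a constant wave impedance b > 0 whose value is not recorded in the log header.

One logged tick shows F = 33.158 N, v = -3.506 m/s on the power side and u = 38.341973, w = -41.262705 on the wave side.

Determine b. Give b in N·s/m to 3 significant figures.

u + w = -2.920732;  u + w = √(2b)·v, so √(2b) = -2.920732/(-3.506) = 0.833067.
b = (√(2b))²/2 = 0.694000/2 = 0.347000.
(Check via u − w = 2F/√(2b): u − w = 79.604678, 2F/√(2b) = 79.604666.)

b = 0.347 N·s/m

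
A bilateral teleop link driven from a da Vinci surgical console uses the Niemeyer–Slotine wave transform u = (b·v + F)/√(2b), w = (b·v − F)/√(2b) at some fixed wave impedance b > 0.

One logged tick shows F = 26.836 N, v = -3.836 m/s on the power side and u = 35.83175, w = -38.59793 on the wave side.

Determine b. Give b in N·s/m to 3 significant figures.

u + w = -2.76618;  u + w = √(2b)·v, so √(2b) = -2.76618/(-3.836) = 0.72111.
b = (√(2b))²/2 = 0.52000/2 = 0.26000.
(Check via u − w = 2F/√(2b): u − w = 74.42968, 2F/√(2b) = 74.42964.)

b = 0.26 N·s/m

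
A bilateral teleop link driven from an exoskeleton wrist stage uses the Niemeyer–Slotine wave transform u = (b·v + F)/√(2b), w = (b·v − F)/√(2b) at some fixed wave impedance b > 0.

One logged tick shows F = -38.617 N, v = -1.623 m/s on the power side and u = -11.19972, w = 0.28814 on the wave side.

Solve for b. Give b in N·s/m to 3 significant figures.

u + w = -10.91158;  u + w = √(2b)·v, so √(2b) = -10.91158/(-1.623) = 6.72309.
b = (√(2b))²/2 = 45.19998/2 = 22.59999.
(Check via u − w = 2F/√(2b): u − w = -11.48786, 2F/√(2b) = -11.48787.)

b = 22.6 N·s/m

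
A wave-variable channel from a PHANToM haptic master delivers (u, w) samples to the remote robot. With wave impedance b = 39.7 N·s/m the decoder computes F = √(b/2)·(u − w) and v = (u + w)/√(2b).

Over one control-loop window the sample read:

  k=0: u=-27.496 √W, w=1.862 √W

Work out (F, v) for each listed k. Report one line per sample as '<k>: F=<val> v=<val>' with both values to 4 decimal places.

0: F=-130.7997 v=-2.8768

k=0: u−w=-29.3580, u+w=-25.6340; √(b/2)=4.4553, √(2b)=8.9107; F=4.4553×(-29.358)=-130.7997, v=-25.6340/8.9107=-2.8768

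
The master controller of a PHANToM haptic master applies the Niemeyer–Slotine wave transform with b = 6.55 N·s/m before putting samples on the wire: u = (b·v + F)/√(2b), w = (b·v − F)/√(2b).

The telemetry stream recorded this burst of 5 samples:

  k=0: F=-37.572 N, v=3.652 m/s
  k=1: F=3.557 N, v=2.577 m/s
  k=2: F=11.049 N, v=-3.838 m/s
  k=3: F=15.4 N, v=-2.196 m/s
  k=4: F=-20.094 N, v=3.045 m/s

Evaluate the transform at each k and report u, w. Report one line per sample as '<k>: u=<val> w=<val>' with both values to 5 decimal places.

k=0: b·v=6.55×3.652=23.92060; √(2b)=3.61939; u=(23.92060+(-37.572))/3.61939=-3.77174, w=(23.92060−(-37.572))/3.61939=16.98976
k=1: b·v=6.55×2.577=16.87935; √(2b)=3.61939; u=(16.87935+3.557)/3.61939=5.64635, w=(16.87935−3.557)/3.61939=3.68083
k=2: b·v=6.55×(-3.838)=-25.13890; √(2b)=3.61939; u=(-25.13890+11.049)/3.61939=-3.89289, w=(-25.13890−11.049)/3.61939=-9.99834
k=3: b·v=6.55×(-2.196)=-14.38380; √(2b)=3.61939; u=(-14.38380+15.4)/3.61939=0.28077, w=(-14.38380−15.4)/3.61939=-8.22895
k=4: b·v=6.55×3.045=19.94475; √(2b)=3.61939; u=(19.94475+(-20.094))/3.61939=-0.04124, w=(19.94475−(-20.094))/3.61939=11.06229

0: u=-3.77174 w=16.98976
1: u=5.64635 w=3.68083
2: u=-3.89289 w=-9.99834
3: u=0.28077 w=-8.22895
4: u=-0.04124 w=11.06229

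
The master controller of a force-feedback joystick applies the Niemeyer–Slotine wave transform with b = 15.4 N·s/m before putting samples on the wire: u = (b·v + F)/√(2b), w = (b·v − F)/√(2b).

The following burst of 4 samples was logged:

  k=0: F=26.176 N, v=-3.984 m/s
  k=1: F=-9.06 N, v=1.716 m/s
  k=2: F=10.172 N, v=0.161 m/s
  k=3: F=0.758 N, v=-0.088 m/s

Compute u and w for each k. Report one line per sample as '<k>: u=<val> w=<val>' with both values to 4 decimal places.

0: u=-6.3386 w=-15.7717
1: u=3.1292 w=6.3942
2: u=2.2796 w=-1.3861
3: u=-0.1076 w=-0.3808

k=0: b·v=15.4×(-3.984)=-61.3536; √(2b)=5.5498; u=(-61.3536+26.176)/5.5498=-6.3386, w=(-61.3536−26.176)/5.5498=-15.7717
k=1: b·v=15.4×1.716=26.4264; √(2b)=5.5498; u=(26.4264+(-9.06))/5.5498=3.1292, w=(26.4264−(-9.06))/5.5498=6.3942
k=2: b·v=15.4×0.161=2.4794; √(2b)=5.5498; u=(2.4794+10.172)/5.5498=2.2796, w=(2.4794−10.172)/5.5498=-1.3861
k=3: b·v=15.4×(-0.088)=-1.3552; √(2b)=5.5498; u=(-1.3552+0.758)/5.5498=-0.1076, w=(-1.3552−0.758)/5.5498=-0.3808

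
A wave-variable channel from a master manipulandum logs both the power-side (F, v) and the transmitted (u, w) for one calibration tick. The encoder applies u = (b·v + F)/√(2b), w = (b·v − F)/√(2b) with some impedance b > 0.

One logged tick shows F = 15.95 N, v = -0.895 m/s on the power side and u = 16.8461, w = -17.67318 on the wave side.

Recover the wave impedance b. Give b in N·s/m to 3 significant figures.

u + w = -0.8271;  u + w = √(2b)·v, so √(2b) = -0.8271/(-0.895) = 0.9241.
b = (√(2b))²/2 = 0.8540/2 = 0.4270.
(Check via u − w = 2F/√(2b): u − w = 34.5193, 2F/√(2b) = 34.5196.)

b = 0.427 N·s/m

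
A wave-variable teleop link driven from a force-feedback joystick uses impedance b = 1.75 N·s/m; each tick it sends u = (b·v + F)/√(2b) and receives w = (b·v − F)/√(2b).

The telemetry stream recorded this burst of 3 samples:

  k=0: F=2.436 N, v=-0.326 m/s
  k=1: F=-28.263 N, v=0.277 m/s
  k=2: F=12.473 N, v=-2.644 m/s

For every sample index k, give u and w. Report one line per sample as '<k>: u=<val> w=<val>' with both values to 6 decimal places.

0: u=0.997152 w=-1.607042
1: u=-14.848099 w=15.366319
2: u=4.193863 w=-9.140334

k=0: b·v=1.75×(-0.326)=-0.570500; √(2b)=1.870829; u=(-0.570500+2.436)/1.870829=0.997152, w=(-0.570500−2.436)/1.870829=-1.607042
k=1: b·v=1.75×0.277=0.484750; √(2b)=1.870829; u=(0.484750+(-28.263))/1.870829=-14.848099, w=(0.484750−(-28.263))/1.870829=15.366319
k=2: b·v=1.75×(-2.644)=-4.627000; √(2b)=1.870829; u=(-4.627000+12.473)/1.870829=4.193863, w=(-4.627000−12.473)/1.870829=-9.140334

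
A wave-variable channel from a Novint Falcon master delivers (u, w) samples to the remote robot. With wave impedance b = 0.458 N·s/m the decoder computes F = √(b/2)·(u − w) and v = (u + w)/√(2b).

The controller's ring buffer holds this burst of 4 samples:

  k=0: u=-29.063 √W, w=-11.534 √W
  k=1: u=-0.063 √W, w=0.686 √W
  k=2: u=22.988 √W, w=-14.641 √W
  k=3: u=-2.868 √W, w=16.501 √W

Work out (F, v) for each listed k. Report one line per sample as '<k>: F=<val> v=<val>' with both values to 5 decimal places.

k=0: u−w=-17.52900, u+w=-40.59700; √(b/2)=0.47854, √(2b)=0.95708; F=0.47854×(-17.529)=-8.38832, v=-40.59700/0.95708=-42.41761
k=1: u−w=-0.74900, u+w=0.62300; √(b/2)=0.47854, √(2b)=0.95708; F=0.47854×(-0.749)=-0.35843, v=0.62300/0.95708=0.65094
k=2: u−w=37.62900, u+w=8.34700; √(b/2)=0.47854, √(2b)=0.95708; F=0.47854×37.629=18.00696, v=8.34700/0.95708=8.72133
k=3: u−w=-19.36900, u+w=13.63300; √(b/2)=0.47854, √(2b)=0.95708; F=0.47854×(-19.369)=-9.26883, v=13.63300/0.95708=14.24438

0: F=-8.38832 v=-42.41761
1: F=-0.35843 v=0.65094
2: F=18.00696 v=8.72133
3: F=-9.26883 v=14.24438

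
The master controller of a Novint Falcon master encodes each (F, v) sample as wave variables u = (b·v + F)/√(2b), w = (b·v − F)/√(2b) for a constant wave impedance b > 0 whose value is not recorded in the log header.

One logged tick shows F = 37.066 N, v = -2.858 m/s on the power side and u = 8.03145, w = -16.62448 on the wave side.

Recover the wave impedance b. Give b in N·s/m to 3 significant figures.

u + w = -8.59303;  u + w = √(2b)·v, so √(2b) = -8.59303/(-2.858) = 3.00666.
b = (√(2b))²/2 = 9.04000/2 = 4.52000.
(Check via u − w = 2F/√(2b): u − w = 24.65593, 2F/√(2b) = 24.65594.)

b = 4.52 N·s/m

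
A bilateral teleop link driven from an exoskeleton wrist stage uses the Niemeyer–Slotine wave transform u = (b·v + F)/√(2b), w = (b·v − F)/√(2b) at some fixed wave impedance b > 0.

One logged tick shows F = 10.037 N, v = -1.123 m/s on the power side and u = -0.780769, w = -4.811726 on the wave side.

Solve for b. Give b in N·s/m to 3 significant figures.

u + w = -5.592495;  u + w = √(2b)·v, so √(2b) = -5.592495/(-1.123) = 4.979960.
b = (√(2b))²/2 = 24.800001/2 = 12.400000.
(Check via u − w = 2F/√(2b): u − w = 4.030957, 2F/√(2b) = 4.030956.)

b = 12.4 N·s/m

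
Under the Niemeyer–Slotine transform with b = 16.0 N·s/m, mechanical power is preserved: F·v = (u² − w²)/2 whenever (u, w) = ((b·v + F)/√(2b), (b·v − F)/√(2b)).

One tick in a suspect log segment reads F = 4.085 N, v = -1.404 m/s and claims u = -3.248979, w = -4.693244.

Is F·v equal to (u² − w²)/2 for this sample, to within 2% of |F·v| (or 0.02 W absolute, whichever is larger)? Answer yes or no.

F·v = 4.085×(-1.404) = -5.735340 W.
(u² − w²)/2 = (10.555865 − 22.026539)/2 = -5.735337 W.
|Δ| = 0.000003;  2% of max(1, |F·v|) = 0.114707.

yes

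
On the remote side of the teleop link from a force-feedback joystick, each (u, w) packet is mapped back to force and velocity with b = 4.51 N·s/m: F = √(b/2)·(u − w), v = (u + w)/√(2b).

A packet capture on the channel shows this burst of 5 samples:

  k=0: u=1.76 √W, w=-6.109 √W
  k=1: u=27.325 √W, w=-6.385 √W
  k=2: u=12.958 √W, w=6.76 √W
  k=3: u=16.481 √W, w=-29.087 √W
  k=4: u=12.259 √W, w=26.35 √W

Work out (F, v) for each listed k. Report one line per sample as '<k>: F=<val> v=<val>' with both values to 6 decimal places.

0: F=11.816608 v=-1.448059
1: F=50.621152 v=6.972257
2: F=9.307324 v=6.565376
3: F=68.427905 v=-4.197339
4: F=-21.159972 v=12.855391

k=0: u−w=7.869000, u+w=-4.349000; √(b/2)=1.501666, √(2b)=3.003331; F=1.501666×7.869=11.816608, v=-4.349000/3.003331=-1.448059
k=1: u−w=33.710000, u+w=20.940000; √(b/2)=1.501666, √(2b)=3.003331; F=1.501666×33.71=50.621152, v=20.940000/3.003331=6.972257
k=2: u−w=6.198000, u+w=19.718000; √(b/2)=1.501666, √(2b)=3.003331; F=1.501666×6.198=9.307324, v=19.718000/3.003331=6.565376
k=3: u−w=45.568000, u+w=-12.606000; √(b/2)=1.501666, √(2b)=3.003331; F=1.501666×45.568=68.427905, v=-12.606000/3.003331=-4.197339
k=4: u−w=-14.091000, u+w=38.609000; √(b/2)=1.501666, √(2b)=3.003331; F=1.501666×(-14.091)=-21.159972, v=38.609000/3.003331=12.855391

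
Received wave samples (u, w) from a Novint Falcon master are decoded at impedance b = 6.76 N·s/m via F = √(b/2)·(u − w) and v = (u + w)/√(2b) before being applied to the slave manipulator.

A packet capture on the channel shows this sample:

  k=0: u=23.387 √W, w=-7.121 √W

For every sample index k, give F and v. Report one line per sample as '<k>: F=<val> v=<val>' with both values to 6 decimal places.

k=0: u−w=30.508000, u+w=16.266000; √(b/2)=1.838478, √(2b)=3.676955; F=1.838478×30.508=56.088276, v=16.266000/3.676955=4.423769

0: F=56.088276 v=4.423769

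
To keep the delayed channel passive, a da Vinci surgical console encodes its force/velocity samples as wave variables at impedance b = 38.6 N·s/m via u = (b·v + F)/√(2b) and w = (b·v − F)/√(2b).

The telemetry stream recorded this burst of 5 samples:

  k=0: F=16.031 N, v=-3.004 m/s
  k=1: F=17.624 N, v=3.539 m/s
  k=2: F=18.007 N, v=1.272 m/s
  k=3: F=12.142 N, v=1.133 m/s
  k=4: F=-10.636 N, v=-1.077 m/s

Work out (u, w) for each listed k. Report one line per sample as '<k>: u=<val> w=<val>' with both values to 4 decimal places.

0: u=-11.3726 w=-15.0216
1: u=17.5533 w=13.5416
2: u=7.6375 w=3.5387
3: u=6.3594 w=3.5956
4: u=-5.9420 w=-3.5209

k=0: b·v=38.6×(-3.004)=-115.9544; √(2b)=8.7864; u=(-115.9544+16.031)/8.7864=-11.3726, w=(-115.9544−16.031)/8.7864=-15.0216
k=1: b·v=38.6×3.539=136.6054; √(2b)=8.7864; u=(136.6054+17.624)/8.7864=17.5533, w=(136.6054−17.624)/8.7864=13.5416
k=2: b·v=38.6×1.272=49.0992; √(2b)=8.7864; u=(49.0992+18.007)/8.7864=7.6375, w=(49.0992−18.007)/8.7864=3.5387
k=3: b·v=38.6×1.133=43.7338; √(2b)=8.7864; u=(43.7338+12.142)/8.7864=6.3594, w=(43.7338−12.142)/8.7864=3.5956
k=4: b·v=38.6×(-1.077)=-41.5722; √(2b)=8.7864; u=(-41.5722+(-10.636))/8.7864=-5.9420, w=(-41.5722−(-10.636))/8.7864=-3.5209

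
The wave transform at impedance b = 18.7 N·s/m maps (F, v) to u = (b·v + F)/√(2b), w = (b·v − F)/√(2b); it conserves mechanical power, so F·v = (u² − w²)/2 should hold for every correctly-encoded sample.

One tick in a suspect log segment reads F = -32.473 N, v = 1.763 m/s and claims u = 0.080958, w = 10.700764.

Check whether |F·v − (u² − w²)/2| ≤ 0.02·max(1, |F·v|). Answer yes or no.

yes

F·v = (-32.473)×1.763 = -57.249899 W.
(u² − w²)/2 = (0.006554 − 114.506350)/2 = -57.249898 W.
|Δ| = 0.000001;  2% of max(1, |F·v|) = 1.144998.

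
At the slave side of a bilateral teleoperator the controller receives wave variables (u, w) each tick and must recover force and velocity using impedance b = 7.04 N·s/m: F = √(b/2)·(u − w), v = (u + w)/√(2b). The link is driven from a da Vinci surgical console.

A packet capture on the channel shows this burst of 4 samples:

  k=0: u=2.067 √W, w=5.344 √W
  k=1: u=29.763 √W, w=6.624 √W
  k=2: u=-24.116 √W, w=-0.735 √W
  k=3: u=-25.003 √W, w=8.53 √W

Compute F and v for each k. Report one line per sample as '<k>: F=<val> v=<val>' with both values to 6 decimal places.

k=0: u−w=-3.277000, u+w=7.411000; √(b/2)=1.876166, √(2b)=3.752333; F=1.876166×(-3.277)=-6.148197, v=7.411000/3.752333=1.975038
k=1: u−w=23.139000, u+w=36.387000; √(b/2)=1.876166, √(2b)=3.752333; F=1.876166×23.139=43.412612, v=36.387000/3.752333=9.697168
k=2: u−w=-23.381000, u+w=-24.851000; √(b/2)=1.876166, √(2b)=3.752333; F=1.876166×(-23.381)=-43.866644, v=-24.851000/3.752333=-6.622814
k=3: u−w=-33.533000, u+w=-16.473000; √(b/2)=1.876166, √(2b)=3.752333; F=1.876166×(-33.533)=-62.913485, v=-16.473000/3.752333=-4.390069

0: F=-6.148197 v=1.975038
1: F=43.412612 v=9.697168
2: F=-43.866644 v=-6.622814
3: F=-62.913485 v=-4.390069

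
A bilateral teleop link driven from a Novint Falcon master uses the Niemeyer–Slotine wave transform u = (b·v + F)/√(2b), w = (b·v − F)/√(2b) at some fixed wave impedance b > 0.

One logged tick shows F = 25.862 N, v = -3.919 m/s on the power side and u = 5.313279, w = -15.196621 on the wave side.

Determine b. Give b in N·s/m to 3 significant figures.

b = 3.18 N·s/m

u + w = -9.883342;  u + w = √(2b)·v, so √(2b) = -9.883342/(-3.919) = 2.521904.
b = (√(2b))²/2 = 6.360000/2 = 3.180000.
(Check via u − w = 2F/√(2b): u − w = 20.509900, 2F/√(2b) = 20.509900.)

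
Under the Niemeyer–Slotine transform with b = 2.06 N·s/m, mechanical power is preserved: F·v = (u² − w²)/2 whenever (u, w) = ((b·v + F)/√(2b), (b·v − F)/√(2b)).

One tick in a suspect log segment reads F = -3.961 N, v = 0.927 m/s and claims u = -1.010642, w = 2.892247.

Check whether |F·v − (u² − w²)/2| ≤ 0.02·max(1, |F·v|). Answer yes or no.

F·v = (-3.961)×0.927 = -3.671847 W.
(u² − w²)/2 = (1.021397 − 8.365093)/2 = -3.671848 W.
|Δ| = 0.000001;  2% of max(1, |F·v|) = 0.073437.

yes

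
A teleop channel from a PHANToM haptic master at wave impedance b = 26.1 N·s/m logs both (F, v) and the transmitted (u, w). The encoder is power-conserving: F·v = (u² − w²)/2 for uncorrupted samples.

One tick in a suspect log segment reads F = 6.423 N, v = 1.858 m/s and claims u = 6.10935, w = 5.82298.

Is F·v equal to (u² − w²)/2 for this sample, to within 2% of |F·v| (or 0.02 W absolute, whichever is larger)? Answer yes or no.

F·v = 6.423×1.858 = 11.9339 W.
(u² − w²)/2 = (37.3242 − 33.9071)/2 = 1.7085 W.
|Δ| = 10.2254;  2% of max(1, |F·v|) = 0.2387.

no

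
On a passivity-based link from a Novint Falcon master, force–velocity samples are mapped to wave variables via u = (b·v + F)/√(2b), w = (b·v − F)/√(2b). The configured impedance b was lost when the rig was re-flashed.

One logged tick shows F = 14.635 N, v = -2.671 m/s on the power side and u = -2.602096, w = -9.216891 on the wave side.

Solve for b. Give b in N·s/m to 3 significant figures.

b = 9.79 N·s/m

u + w = -11.818987;  u + w = √(2b)·v, so √(2b) = -11.818987/(-2.671) = 4.424930.
b = (√(2b))²/2 = 19.580002/2 = 9.790001.
(Check via u − w = 2F/√(2b): u − w = 6.614795, 2F/√(2b) = 6.614794.)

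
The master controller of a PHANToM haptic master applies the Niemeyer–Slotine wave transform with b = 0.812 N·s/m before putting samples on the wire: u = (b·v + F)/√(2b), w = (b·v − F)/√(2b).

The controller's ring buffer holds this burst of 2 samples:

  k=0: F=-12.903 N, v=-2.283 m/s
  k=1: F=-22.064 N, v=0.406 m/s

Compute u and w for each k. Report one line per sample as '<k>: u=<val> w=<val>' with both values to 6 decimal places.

k=0: b·v=0.812×(-2.283)=-1.853796; √(2b)=1.274363; u=(-1.853796+(-12.903))/1.274363=-11.579747, w=(-1.853796−(-12.903))/1.274363=8.670377
k=1: b·v=0.812×0.406=0.329672; √(2b)=1.274363; u=(0.329672+(-22.064))/1.274363=-17.055058, w=(0.329672−(-22.064))/1.274363=17.572449

0: u=-11.579747 w=8.670377
1: u=-17.055058 w=17.572449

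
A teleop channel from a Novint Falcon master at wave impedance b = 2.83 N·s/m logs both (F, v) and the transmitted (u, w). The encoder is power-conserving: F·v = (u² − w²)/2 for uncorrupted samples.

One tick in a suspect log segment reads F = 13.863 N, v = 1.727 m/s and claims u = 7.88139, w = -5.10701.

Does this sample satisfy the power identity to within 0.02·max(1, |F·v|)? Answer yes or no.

F·v = 13.863×1.727 = 23.94140 W.
(u² − w²)/2 = (62.11631 − 26.08155)/2 = 18.01738 W.
|Δ| = 5.92402;  2% of max(1, |F·v|) = 0.47883.

no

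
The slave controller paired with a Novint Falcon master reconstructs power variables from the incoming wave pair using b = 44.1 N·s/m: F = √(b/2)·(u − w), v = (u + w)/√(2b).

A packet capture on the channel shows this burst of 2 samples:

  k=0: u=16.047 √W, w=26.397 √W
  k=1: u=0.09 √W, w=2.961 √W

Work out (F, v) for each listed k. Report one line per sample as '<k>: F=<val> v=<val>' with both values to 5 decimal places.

k=0: u−w=-10.35000, u+w=42.44400; √(b/2)=4.69574, √(2b)=9.39149; F=4.69574×(-10.35)=-48.60094, v=42.44400/9.39149=4.51941
k=1: u−w=-2.87100, u+w=3.05100; √(b/2)=4.69574, √(2b)=9.39149; F=4.69574×(-2.871)=-13.48148, v=3.05100/9.39149=0.32487

0: F=-48.60094 v=4.51941
1: F=-13.48148 v=0.32487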